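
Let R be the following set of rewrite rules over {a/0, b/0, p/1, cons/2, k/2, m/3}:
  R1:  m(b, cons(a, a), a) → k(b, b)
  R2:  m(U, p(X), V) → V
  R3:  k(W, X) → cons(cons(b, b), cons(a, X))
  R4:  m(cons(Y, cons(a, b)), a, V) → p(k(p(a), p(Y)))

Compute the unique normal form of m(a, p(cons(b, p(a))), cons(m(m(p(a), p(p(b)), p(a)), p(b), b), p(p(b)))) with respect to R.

1. m(a, p(cons(b, p(a))), cons(m(m(p(a), p(p(b)), p(a)), p(b), b), p(p(b))))  →  cons(m(m(p(a), p(p(b)), p(a)), p(b), b), p(p(b)))   [R2 at ε]
2. cons(m(m(p(a), p(p(b)), p(a)), p(b), b), p(p(b)))  →  cons(b, p(p(b)))   [R2 at 1]

cons(b, p(p(b)))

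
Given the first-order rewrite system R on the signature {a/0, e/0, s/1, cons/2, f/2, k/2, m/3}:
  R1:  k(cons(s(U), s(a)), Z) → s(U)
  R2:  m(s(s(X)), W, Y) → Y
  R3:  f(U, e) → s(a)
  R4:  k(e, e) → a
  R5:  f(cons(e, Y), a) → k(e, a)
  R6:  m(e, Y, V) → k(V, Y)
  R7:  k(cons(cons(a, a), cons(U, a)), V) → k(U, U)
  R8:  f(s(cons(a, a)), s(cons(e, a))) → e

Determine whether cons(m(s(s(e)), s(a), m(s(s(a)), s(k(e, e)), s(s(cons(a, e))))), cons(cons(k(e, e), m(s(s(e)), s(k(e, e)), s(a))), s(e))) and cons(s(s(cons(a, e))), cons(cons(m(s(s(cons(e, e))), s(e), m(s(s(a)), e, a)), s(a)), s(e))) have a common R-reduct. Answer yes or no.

Reduce t₁ = cons(m(s(s(e)), s(a), m(s(s(a)), s(k(e, e)), s(s(cons(a, e))))), cons(cons(k(e, e), m(s(s(e)), s(k(e, e)), s(a))), s(e))):
1. cons(m(s(s(e)), s(a), m(s(s(a)), s(k(e, e)), s(s(cons(a, e))))), cons(cons(k(e, e), m(s(s(e)), s(k(e, e)), s(a))), s(e)))  →  cons(m(s(s(a)), s(k(e, e)), s(s(cons(a, e)))), cons(cons(k(e, e), m(s(s(e)), s(k(e, e)), s(a))), s(e)))   [R2 at 1]
2. cons(m(s(s(a)), s(k(e, e)), s(s(cons(a, e)))), cons(cons(k(e, e), m(s(s(e)), s(k(e, e)), s(a))), s(e)))  →  cons(s(s(cons(a, e))), cons(cons(k(e, e), m(s(s(e)), s(k(e, e)), s(a))), s(e)))   [R2 at 1]
3. cons(s(s(cons(a, e))), cons(cons(k(e, e), m(s(s(e)), s(k(e, e)), s(a))), s(e)))  →  cons(s(s(cons(a, e))), cons(cons(a, m(s(s(e)), s(k(e, e)), s(a))), s(e)))   [R4 at 2.1.1]
4. cons(s(s(cons(a, e))), cons(cons(a, m(s(s(e)), s(k(e, e)), s(a))), s(e)))  →  cons(s(s(cons(a, e))), cons(cons(a, s(a)), s(e)))   [R2 at 2.1.2]

Reduce t₂ = cons(s(s(cons(a, e))), cons(cons(m(s(s(cons(e, e))), s(e), m(s(s(a)), e, a)), s(a)), s(e))):
1. cons(s(s(cons(a, e))), cons(cons(m(s(s(cons(e, e))), s(e), m(s(s(a)), e, a)), s(a)), s(e)))  →  cons(s(s(cons(a, e))), cons(cons(m(s(s(a)), e, a), s(a)), s(e)))   [R2 at 2.1.1]
2. cons(s(s(cons(a, e))), cons(cons(m(s(s(a)), e, a), s(a)), s(e)))  →  cons(s(s(cons(a, e))), cons(cons(a, s(a)), s(e)))   [R2 at 2.1.1]

yes — NF(t₁) = cons(s(s(cons(a, e))), cons(cons(a, s(a)), s(e))), NF(t₂) = cons(s(s(cons(a, e))), cons(cons(a, s(a)), s(e)))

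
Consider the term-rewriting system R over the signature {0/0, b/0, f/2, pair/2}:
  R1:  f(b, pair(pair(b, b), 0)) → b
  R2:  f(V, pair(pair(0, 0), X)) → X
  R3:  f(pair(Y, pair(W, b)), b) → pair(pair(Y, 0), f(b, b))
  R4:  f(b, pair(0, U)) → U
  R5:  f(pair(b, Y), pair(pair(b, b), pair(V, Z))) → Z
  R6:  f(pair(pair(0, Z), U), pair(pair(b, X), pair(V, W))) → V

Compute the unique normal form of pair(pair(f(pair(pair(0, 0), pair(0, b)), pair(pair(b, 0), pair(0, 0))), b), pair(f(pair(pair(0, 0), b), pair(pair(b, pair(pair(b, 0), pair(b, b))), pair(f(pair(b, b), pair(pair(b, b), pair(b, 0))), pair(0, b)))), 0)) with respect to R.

1. pair(pair(f(pair(pair(0, 0), pair(0, b)), pair(pair(b, 0), pair(0, 0))), b), pair(f(pair(pair(0, 0), b), pair(pair(b, pair(pair(b, 0), pair(b, b))), pair(f(pair(b, b), pair(pair(b, b), pair(b, 0))), pair(0, b)))), 0))  →  pair(pair(0, b), pair(f(pair(pair(0, 0), b), pair(pair(b, pair(pair(b, 0), pair(b, b))), pair(f(pair(b, b), pair(pair(b, b), pair(b, 0))), pair(0, b)))), 0))   [R6 at 1.1]
2. pair(pair(0, b), pair(f(pair(pair(0, 0), b), pair(pair(b, pair(pair(b, 0), pair(b, b))), pair(f(pair(b, b), pair(pair(b, b), pair(b, 0))), pair(0, b)))), 0))  →  pair(pair(0, b), pair(f(pair(b, b), pair(pair(b, b), pair(b, 0))), 0))   [R6 at 2.1]
3. pair(pair(0, b), pair(f(pair(b, b), pair(pair(b, b), pair(b, 0))), 0))  →  pair(pair(0, b), pair(0, 0))   [R5 at 2.1]

pair(pair(0, b), pair(0, 0))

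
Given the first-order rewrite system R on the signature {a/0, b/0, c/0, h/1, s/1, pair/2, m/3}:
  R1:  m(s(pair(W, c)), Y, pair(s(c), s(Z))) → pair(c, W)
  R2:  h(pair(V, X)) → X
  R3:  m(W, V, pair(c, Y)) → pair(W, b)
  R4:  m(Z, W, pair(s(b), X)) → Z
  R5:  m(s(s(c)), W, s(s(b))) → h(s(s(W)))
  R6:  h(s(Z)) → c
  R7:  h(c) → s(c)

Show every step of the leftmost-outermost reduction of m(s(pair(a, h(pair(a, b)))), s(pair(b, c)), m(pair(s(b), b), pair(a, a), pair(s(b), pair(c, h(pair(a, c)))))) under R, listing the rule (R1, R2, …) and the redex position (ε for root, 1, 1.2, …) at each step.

1. m(s(pair(a, h(pair(a, b)))), s(pair(b, c)), m(pair(s(b), b), pair(a, a), pair(s(b), pair(c, h(pair(a, c))))))  →  m(s(pair(a, b)), s(pair(b, c)), m(pair(s(b), b), pair(a, a), pair(s(b), pair(c, h(pair(a, c))))))   [R2 at 1.1.2]
2. m(s(pair(a, b)), s(pair(b, c)), m(pair(s(b), b), pair(a, a), pair(s(b), pair(c, h(pair(a, c))))))  →  m(s(pair(a, b)), s(pair(b, c)), pair(s(b), b))   [R4 at 3]
3. m(s(pair(a, b)), s(pair(b, c)), pair(s(b), b))  →  s(pair(a, b))   [R4 at ε]

s(pair(a, b))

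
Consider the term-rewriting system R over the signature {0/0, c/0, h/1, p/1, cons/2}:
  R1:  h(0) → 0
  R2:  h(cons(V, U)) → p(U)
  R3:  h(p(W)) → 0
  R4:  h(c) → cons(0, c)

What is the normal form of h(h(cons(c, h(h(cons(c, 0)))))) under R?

0

1. h(h(cons(c, h(h(cons(c, 0))))))  →  h(p(h(h(cons(c, 0)))))   [R2 at 1]
2. h(p(h(h(cons(c, 0)))))  →  0   [R3 at ε]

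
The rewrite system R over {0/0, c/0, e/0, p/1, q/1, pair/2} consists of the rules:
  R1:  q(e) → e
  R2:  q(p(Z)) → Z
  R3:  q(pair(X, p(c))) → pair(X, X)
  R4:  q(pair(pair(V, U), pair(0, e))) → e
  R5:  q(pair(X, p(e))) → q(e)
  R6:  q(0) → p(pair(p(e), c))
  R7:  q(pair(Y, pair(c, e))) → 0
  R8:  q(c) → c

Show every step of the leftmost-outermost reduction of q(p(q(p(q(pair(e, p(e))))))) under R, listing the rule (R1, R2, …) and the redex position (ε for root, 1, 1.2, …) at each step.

1. q(p(q(p(q(pair(e, p(e)))))))  →  q(p(q(pair(e, p(e)))))   [R2 at ε]
2. q(p(q(pair(e, p(e)))))  →  q(pair(e, p(e)))   [R2 at ε]
3. q(pair(e, p(e)))  →  q(e)   [R5 at ε]
4. q(e)  →  e   [R1 at ε]

e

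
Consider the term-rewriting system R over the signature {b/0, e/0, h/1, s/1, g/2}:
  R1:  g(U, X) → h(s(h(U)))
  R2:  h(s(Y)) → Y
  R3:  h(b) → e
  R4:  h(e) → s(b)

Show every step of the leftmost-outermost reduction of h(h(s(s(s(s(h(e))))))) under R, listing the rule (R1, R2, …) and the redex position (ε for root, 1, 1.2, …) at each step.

s(s(s(b)))

1. h(h(s(s(s(s(h(e)))))))  →  h(s(s(s(h(e)))))   [R2 at 1]
2. h(s(s(s(h(e)))))  →  s(s(h(e)))   [R2 at ε]
3. s(s(h(e)))  →  s(s(s(b)))   [R4 at 1.1]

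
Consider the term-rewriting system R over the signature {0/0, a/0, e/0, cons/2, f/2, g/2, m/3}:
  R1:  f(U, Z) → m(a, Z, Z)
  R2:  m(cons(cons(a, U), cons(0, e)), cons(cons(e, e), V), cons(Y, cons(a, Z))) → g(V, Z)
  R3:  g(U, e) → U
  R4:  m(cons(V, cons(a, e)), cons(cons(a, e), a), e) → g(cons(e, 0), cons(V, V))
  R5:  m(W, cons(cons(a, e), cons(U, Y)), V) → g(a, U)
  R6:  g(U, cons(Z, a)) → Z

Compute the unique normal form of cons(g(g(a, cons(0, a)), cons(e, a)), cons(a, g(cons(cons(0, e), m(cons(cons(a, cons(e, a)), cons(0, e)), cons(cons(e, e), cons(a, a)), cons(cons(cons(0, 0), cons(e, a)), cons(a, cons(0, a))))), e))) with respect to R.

1. cons(g(g(a, cons(0, a)), cons(e, a)), cons(a, g(cons(cons(0, e), m(cons(cons(a, cons(e, a)), cons(0, e)), cons(cons(e, e), cons(a, a)), cons(cons(cons(0, 0), cons(e, a)), cons(a, cons(0, a))))), e)))  →  cons(e, cons(a, g(cons(cons(0, e), m(cons(cons(a, cons(e, a)), cons(0, e)), cons(cons(e, e), cons(a, a)), cons(cons(cons(0, 0), cons(e, a)), cons(a, cons(0, a))))), e)))   [R6 at 1]
2. cons(e, cons(a, g(cons(cons(0, e), m(cons(cons(a, cons(e, a)), cons(0, e)), cons(cons(e, e), cons(a, a)), cons(cons(cons(0, 0), cons(e, a)), cons(a, cons(0, a))))), e)))  →  cons(e, cons(a, cons(cons(0, e), m(cons(cons(a, cons(e, a)), cons(0, e)), cons(cons(e, e), cons(a, a)), cons(cons(cons(0, 0), cons(e, a)), cons(a, cons(0, a)))))))   [R3 at 2.2]
3. cons(e, cons(a, cons(cons(0, e), m(cons(cons(a, cons(e, a)), cons(0, e)), cons(cons(e, e), cons(a, a)), cons(cons(cons(0, 0), cons(e, a)), cons(a, cons(0, a)))))))  →  cons(e, cons(a, cons(cons(0, e), g(cons(a, a), cons(0, a)))))   [R2 at 2.2.2]
4. cons(e, cons(a, cons(cons(0, e), g(cons(a, a), cons(0, a)))))  →  cons(e, cons(a, cons(cons(0, e), 0)))   [R6 at 2.2.2]

cons(e, cons(a, cons(cons(0, e), 0)))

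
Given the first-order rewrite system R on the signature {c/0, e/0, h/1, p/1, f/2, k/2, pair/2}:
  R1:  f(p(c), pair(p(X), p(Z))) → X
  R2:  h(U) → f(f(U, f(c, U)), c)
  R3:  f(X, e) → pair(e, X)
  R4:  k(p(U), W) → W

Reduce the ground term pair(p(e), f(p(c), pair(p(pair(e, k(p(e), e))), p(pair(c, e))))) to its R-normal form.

pair(p(e), pair(e, e))

1. pair(p(e), f(p(c), pair(p(pair(e, k(p(e), e))), p(pair(c, e)))))  →  pair(p(e), pair(e, k(p(e), e)))   [R1 at 2]
2. pair(p(e), pair(e, k(p(e), e)))  →  pair(p(e), pair(e, e))   [R4 at 2.2]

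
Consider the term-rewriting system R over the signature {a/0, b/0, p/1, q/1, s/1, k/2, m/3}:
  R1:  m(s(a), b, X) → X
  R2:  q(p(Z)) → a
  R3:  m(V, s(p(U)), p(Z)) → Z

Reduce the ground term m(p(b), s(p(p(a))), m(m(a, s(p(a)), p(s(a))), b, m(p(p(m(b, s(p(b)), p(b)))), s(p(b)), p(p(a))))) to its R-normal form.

a

1. m(p(b), s(p(p(a))), m(m(a, s(p(a)), p(s(a))), b, m(p(p(m(b, s(p(b)), p(b)))), s(p(b)), p(p(a)))))  →  m(p(b), s(p(p(a))), m(s(a), b, m(p(p(m(b, s(p(b)), p(b)))), s(p(b)), p(p(a)))))   [R3 at 3.1]
2. m(p(b), s(p(p(a))), m(s(a), b, m(p(p(m(b, s(p(b)), p(b)))), s(p(b)), p(p(a)))))  →  m(p(b), s(p(p(a))), m(p(p(m(b, s(p(b)), p(b)))), s(p(b)), p(p(a))))   [R1 at 3]
3. m(p(b), s(p(p(a))), m(p(p(m(b, s(p(b)), p(b)))), s(p(b)), p(p(a))))  →  m(p(b), s(p(p(a))), p(a))   [R3 at 3]
4. m(p(b), s(p(p(a))), p(a))  →  a   [R3 at ε]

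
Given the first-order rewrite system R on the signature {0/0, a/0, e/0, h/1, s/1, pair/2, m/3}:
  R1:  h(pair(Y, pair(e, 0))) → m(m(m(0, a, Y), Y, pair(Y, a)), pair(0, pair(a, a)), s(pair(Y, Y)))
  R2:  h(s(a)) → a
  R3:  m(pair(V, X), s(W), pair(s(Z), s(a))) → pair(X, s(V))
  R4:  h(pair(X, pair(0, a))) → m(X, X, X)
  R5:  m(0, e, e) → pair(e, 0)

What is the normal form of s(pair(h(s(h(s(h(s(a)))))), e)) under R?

s(pair(a, e))

1. s(pair(h(s(h(s(h(s(a)))))), e))  →  s(pair(h(s(h(s(a)))), e))   [R2 at 1.1.1.1.1.1]
2. s(pair(h(s(h(s(a)))), e))  →  s(pair(h(s(a)), e))   [R2 at 1.1.1.1]
3. s(pair(h(s(a)), e))  →  s(pair(a, e))   [R2 at 1.1]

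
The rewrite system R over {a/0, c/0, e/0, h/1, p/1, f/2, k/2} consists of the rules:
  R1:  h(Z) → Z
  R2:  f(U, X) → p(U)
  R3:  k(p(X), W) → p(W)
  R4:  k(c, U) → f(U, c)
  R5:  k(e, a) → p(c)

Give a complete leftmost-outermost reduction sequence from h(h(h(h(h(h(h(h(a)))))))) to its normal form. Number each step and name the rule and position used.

1. h(h(h(h(h(h(h(h(a))))))))  →  h(h(h(h(h(h(h(a)))))))   [R1 at ε]
2. h(h(h(h(h(h(h(a)))))))  →  h(h(h(h(h(h(a))))))   [R1 at ε]
3. h(h(h(h(h(h(a))))))  →  h(h(h(h(h(a)))))   [R1 at ε]
4. h(h(h(h(h(a)))))  →  h(h(h(h(a))))   [R1 at ε]
5. h(h(h(h(a))))  →  h(h(h(a)))   [R1 at ε]
6. h(h(h(a)))  →  h(h(a))   [R1 at ε]
7. h(h(a))  →  h(a)   [R1 at ε]
8. h(a)  →  a   [R1 at ε]

a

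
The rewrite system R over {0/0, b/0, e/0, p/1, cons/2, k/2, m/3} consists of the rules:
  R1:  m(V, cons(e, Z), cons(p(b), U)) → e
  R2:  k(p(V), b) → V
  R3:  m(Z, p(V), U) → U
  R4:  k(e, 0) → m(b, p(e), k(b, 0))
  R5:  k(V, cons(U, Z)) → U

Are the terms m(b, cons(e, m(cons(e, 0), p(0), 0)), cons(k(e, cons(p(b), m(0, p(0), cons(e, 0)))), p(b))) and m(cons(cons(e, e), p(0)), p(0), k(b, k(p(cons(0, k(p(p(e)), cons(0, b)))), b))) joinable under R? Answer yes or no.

no — NF(t₁) = e, NF(t₂) = 0

Reduce t₁ = m(b, cons(e, m(cons(e, 0), p(0), 0)), cons(k(e, cons(p(b), m(0, p(0), cons(e, 0)))), p(b))):
1. m(b, cons(e, m(cons(e, 0), p(0), 0)), cons(k(e, cons(p(b), m(0, p(0), cons(e, 0)))), p(b)))  →  m(b, cons(e, 0), cons(k(e, cons(p(b), m(0, p(0), cons(e, 0)))), p(b)))   [R3 at 2.2]
2. m(b, cons(e, 0), cons(k(e, cons(p(b), m(0, p(0), cons(e, 0)))), p(b)))  →  m(b, cons(e, 0), cons(p(b), p(b)))   [R5 at 3.1]
3. m(b, cons(e, 0), cons(p(b), p(b)))  →  e   [R1 at ε]

Reduce t₂ = m(cons(cons(e, e), p(0)), p(0), k(b, k(p(cons(0, k(p(p(e)), cons(0, b)))), b))):
1. m(cons(cons(e, e), p(0)), p(0), k(b, k(p(cons(0, k(p(p(e)), cons(0, b)))), b)))  →  k(b, k(p(cons(0, k(p(p(e)), cons(0, b)))), b))   [R3 at ε]
2. k(b, k(p(cons(0, k(p(p(e)), cons(0, b)))), b))  →  k(b, cons(0, k(p(p(e)), cons(0, b))))   [R2 at 2]
3. k(b, cons(0, k(p(p(e)), cons(0, b))))  →  0   [R5 at ε]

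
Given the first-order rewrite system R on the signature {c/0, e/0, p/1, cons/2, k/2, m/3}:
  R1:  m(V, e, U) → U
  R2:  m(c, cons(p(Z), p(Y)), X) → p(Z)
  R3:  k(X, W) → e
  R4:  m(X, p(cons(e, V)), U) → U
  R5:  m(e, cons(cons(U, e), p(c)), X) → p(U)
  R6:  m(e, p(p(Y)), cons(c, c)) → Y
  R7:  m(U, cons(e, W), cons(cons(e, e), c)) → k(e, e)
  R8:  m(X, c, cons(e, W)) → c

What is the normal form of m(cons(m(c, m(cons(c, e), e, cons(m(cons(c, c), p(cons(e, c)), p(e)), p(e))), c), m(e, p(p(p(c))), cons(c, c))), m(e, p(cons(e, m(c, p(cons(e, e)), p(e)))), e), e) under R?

e

1. m(cons(m(c, m(cons(c, e), e, cons(m(cons(c, c), p(cons(e, c)), p(e)), p(e))), c), m(e, p(p(p(c))), cons(c, c))), m(e, p(cons(e, m(c, p(cons(e, e)), p(e)))), e), e)  →  m(cons(m(c, cons(m(cons(c, c), p(cons(e, c)), p(e)), p(e)), c), m(e, p(p(p(c))), cons(c, c))), m(e, p(cons(e, m(c, p(cons(e, e)), p(e)))), e), e)   [R1 at 1.1.2]
2. m(cons(m(c, cons(m(cons(c, c), p(cons(e, c)), p(e)), p(e)), c), m(e, p(p(p(c))), cons(c, c))), m(e, p(cons(e, m(c, p(cons(e, e)), p(e)))), e), e)  →  m(cons(m(c, cons(p(e), p(e)), c), m(e, p(p(p(c))), cons(c, c))), m(e, p(cons(e, m(c, p(cons(e, e)), p(e)))), e), e)   [R4 at 1.1.2.1]
3. m(cons(m(c, cons(p(e), p(e)), c), m(e, p(p(p(c))), cons(c, c))), m(e, p(cons(e, m(c, p(cons(e, e)), p(e)))), e), e)  →  m(cons(p(e), m(e, p(p(p(c))), cons(c, c))), m(e, p(cons(e, m(c, p(cons(e, e)), p(e)))), e), e)   [R2 at 1.1]
4. m(cons(p(e), m(e, p(p(p(c))), cons(c, c))), m(e, p(cons(e, m(c, p(cons(e, e)), p(e)))), e), e)  →  m(cons(p(e), p(c)), m(e, p(cons(e, m(c, p(cons(e, e)), p(e)))), e), e)   [R6 at 1.2]
5. m(cons(p(e), p(c)), m(e, p(cons(e, m(c, p(cons(e, e)), p(e)))), e), e)  →  m(cons(p(e), p(c)), e, e)   [R4 at 2]
6. m(cons(p(e), p(c)), e, e)  →  e   [R1 at ε]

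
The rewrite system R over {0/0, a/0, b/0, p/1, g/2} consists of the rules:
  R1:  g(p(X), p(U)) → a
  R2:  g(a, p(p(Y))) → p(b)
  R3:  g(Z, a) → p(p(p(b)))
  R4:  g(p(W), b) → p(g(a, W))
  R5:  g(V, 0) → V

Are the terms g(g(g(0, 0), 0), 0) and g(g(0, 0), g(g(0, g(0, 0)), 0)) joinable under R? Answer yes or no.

Reduce t₁ = g(g(g(0, 0), 0), 0):
1. g(g(g(0, 0), 0), 0)  →  g(g(0, 0), 0)   [R5 at ε]
2. g(g(0, 0), 0)  →  g(0, 0)   [R5 at ε]
3. g(0, 0)  →  0   [R5 at ε]

Reduce t₂ = g(g(0, 0), g(g(0, g(0, 0)), 0)):
1. g(g(0, 0), g(g(0, g(0, 0)), 0))  →  g(0, g(g(0, g(0, 0)), 0))   [R5 at 1]
2. g(0, g(g(0, g(0, 0)), 0))  →  g(0, g(0, g(0, 0)))   [R5 at 2]
3. g(0, g(0, g(0, 0)))  →  g(0, g(0, 0))   [R5 at 2.2]
4. g(0, g(0, 0))  →  g(0, 0)   [R5 at 2]
5. g(0, 0)  →  0   [R5 at ε]

yes — NF(t₁) = 0, NF(t₂) = 0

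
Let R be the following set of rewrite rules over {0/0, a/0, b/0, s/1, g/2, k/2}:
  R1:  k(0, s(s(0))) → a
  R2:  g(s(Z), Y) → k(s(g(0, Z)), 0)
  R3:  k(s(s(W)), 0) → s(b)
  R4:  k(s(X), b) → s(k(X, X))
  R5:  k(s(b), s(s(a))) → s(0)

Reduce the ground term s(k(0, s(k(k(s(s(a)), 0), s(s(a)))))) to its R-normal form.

1. s(k(0, s(k(k(s(s(a)), 0), s(s(a))))))  →  s(k(0, s(k(s(b), s(s(a))))))   [R3 at 1.2.1.1]
2. s(k(0, s(k(s(b), s(s(a))))))  →  s(k(0, s(s(0))))   [R5 at 1.2.1]
3. s(k(0, s(s(0))))  →  s(a)   [R1 at 1]

s(a)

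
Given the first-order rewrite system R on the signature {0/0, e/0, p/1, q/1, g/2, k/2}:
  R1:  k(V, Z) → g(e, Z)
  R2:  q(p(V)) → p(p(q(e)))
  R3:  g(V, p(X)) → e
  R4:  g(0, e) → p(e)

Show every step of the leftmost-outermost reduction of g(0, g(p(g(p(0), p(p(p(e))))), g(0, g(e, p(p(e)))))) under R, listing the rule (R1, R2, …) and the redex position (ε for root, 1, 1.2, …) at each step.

p(e)

1. g(0, g(p(g(p(0), p(p(p(e))))), g(0, g(e, p(p(e))))))  →  g(0, g(p(e), g(0, g(e, p(p(e))))))   [R3 at 2.1.1]
2. g(0, g(p(e), g(0, g(e, p(p(e))))))  →  g(0, g(p(e), g(0, e)))   [R3 at 2.2.2]
3. g(0, g(p(e), g(0, e)))  →  g(0, g(p(e), p(e)))   [R4 at 2.2]
4. g(0, g(p(e), p(e)))  →  g(0, e)   [R3 at 2]
5. g(0, e)  →  p(e)   [R4 at ε]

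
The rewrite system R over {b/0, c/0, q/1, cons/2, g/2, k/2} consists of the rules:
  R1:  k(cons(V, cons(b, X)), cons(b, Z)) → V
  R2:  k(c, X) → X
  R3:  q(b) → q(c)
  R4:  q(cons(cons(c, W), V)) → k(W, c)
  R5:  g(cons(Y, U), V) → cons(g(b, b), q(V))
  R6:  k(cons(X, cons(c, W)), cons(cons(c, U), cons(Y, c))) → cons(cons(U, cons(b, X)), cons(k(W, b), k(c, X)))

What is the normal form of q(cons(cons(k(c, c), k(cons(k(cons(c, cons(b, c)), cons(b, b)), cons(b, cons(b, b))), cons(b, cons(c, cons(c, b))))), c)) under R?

1. q(cons(cons(k(c, c), k(cons(k(cons(c, cons(b, c)), cons(b, b)), cons(b, cons(b, b))), cons(b, cons(c, cons(c, b))))), c))  →  q(cons(cons(c, k(cons(k(cons(c, cons(b, c)), cons(b, b)), cons(b, cons(b, b))), cons(b, cons(c, cons(c, b))))), c))   [R2 at 1.1.1]
2. q(cons(cons(c, k(cons(k(cons(c, cons(b, c)), cons(b, b)), cons(b, cons(b, b))), cons(b, cons(c, cons(c, b))))), c))  →  k(k(cons(k(cons(c, cons(b, c)), cons(b, b)), cons(b, cons(b, b))), cons(b, cons(c, cons(c, b)))), c)   [R4 at ε]
3. k(k(cons(k(cons(c, cons(b, c)), cons(b, b)), cons(b, cons(b, b))), cons(b, cons(c, cons(c, b)))), c)  →  k(k(cons(c, cons(b, c)), cons(b, b)), c)   [R1 at 1]
4. k(k(cons(c, cons(b, c)), cons(b, b)), c)  →  k(c, c)   [R1 at 1]
5. k(c, c)  →  c   [R2 at ε]

c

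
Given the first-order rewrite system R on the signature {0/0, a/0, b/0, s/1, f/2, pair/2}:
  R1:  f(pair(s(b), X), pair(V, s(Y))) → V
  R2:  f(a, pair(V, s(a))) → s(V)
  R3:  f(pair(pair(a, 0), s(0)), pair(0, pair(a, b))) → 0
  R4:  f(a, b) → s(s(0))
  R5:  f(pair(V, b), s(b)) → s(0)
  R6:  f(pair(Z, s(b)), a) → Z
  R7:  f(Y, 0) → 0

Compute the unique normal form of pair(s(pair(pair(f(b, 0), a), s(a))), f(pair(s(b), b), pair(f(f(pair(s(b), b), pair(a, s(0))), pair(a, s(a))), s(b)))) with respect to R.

1. pair(s(pair(pair(f(b, 0), a), s(a))), f(pair(s(b), b), pair(f(f(pair(s(b), b), pair(a, s(0))), pair(a, s(a))), s(b))))  →  pair(s(pair(pair(0, a), s(a))), f(pair(s(b), b), pair(f(f(pair(s(b), b), pair(a, s(0))), pair(a, s(a))), s(b))))   [R7 at 1.1.1.1]
2. pair(s(pair(pair(0, a), s(a))), f(pair(s(b), b), pair(f(f(pair(s(b), b), pair(a, s(0))), pair(a, s(a))), s(b))))  →  pair(s(pair(pair(0, a), s(a))), f(f(pair(s(b), b), pair(a, s(0))), pair(a, s(a))))   [R1 at 2]
3. pair(s(pair(pair(0, a), s(a))), f(f(pair(s(b), b), pair(a, s(0))), pair(a, s(a))))  →  pair(s(pair(pair(0, a), s(a))), f(a, pair(a, s(a))))   [R1 at 2.1]
4. pair(s(pair(pair(0, a), s(a))), f(a, pair(a, s(a))))  →  pair(s(pair(pair(0, a), s(a))), s(a))   [R2 at 2]

pair(s(pair(pair(0, a), s(a))), s(a))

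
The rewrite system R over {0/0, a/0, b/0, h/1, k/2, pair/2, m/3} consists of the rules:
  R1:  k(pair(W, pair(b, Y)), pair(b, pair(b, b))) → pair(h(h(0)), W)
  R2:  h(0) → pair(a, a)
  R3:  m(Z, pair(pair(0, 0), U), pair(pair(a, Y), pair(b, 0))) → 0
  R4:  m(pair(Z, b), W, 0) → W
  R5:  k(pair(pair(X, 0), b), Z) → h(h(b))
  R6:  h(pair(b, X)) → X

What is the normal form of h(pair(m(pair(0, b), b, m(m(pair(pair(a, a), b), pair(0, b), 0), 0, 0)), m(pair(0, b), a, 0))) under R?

1. h(pair(m(pair(0, b), b, m(m(pair(pair(a, a), b), pair(0, b), 0), 0, 0)), m(pair(0, b), a, 0)))  →  h(pair(m(pair(0, b), b, m(pair(0, b), 0, 0)), m(pair(0, b), a, 0)))   [R4 at 1.1.3.1]
2. h(pair(m(pair(0, b), b, m(pair(0, b), 0, 0)), m(pair(0, b), a, 0)))  →  h(pair(m(pair(0, b), b, 0), m(pair(0, b), a, 0)))   [R4 at 1.1.3]
3. h(pair(m(pair(0, b), b, 0), m(pair(0, b), a, 0)))  →  h(pair(b, m(pair(0, b), a, 0)))   [R4 at 1.1]
4. h(pair(b, m(pair(0, b), a, 0)))  →  m(pair(0, b), a, 0)   [R6 at ε]
5. m(pair(0, b), a, 0)  →  a   [R4 at ε]

a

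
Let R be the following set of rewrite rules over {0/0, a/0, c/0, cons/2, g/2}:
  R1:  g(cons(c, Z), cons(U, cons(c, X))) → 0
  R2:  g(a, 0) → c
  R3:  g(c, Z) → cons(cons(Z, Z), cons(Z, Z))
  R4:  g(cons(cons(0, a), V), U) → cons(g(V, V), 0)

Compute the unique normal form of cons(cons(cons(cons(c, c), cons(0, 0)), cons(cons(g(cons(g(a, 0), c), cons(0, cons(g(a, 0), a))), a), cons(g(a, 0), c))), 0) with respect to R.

1. cons(cons(cons(cons(c, c), cons(0, 0)), cons(cons(g(cons(g(a, 0), c), cons(0, cons(g(a, 0), a))), a), cons(g(a, 0), c))), 0)  →  cons(cons(cons(cons(c, c), cons(0, 0)), cons(cons(g(cons(c, c), cons(0, cons(g(a, 0), a))), a), cons(g(a, 0), c))), 0)   [R2 at 1.2.1.1.1.1]
2. cons(cons(cons(cons(c, c), cons(0, 0)), cons(cons(g(cons(c, c), cons(0, cons(g(a, 0), a))), a), cons(g(a, 0), c))), 0)  →  cons(cons(cons(cons(c, c), cons(0, 0)), cons(cons(g(cons(c, c), cons(0, cons(c, a))), a), cons(g(a, 0), c))), 0)   [R2 at 1.2.1.1.2.2.1]
3. cons(cons(cons(cons(c, c), cons(0, 0)), cons(cons(g(cons(c, c), cons(0, cons(c, a))), a), cons(g(a, 0), c))), 0)  →  cons(cons(cons(cons(c, c), cons(0, 0)), cons(cons(0, a), cons(g(a, 0), c))), 0)   [R1 at 1.2.1.1]
4. cons(cons(cons(cons(c, c), cons(0, 0)), cons(cons(0, a), cons(g(a, 0), c))), 0)  →  cons(cons(cons(cons(c, c), cons(0, 0)), cons(cons(0, a), cons(c, c))), 0)   [R2 at 1.2.2.1]

cons(cons(cons(cons(c, c), cons(0, 0)), cons(cons(0, a), cons(c, c))), 0)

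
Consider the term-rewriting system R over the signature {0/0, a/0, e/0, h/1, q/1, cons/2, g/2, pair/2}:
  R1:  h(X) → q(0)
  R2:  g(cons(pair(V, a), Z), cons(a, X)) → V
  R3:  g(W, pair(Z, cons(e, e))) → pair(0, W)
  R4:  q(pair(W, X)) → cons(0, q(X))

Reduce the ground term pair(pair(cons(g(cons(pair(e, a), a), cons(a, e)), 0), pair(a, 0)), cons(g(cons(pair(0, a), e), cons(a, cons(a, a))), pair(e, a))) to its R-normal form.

1. pair(pair(cons(g(cons(pair(e, a), a), cons(a, e)), 0), pair(a, 0)), cons(g(cons(pair(0, a), e), cons(a, cons(a, a))), pair(e, a)))  →  pair(pair(cons(e, 0), pair(a, 0)), cons(g(cons(pair(0, a), e), cons(a, cons(a, a))), pair(e, a)))   [R2 at 1.1.1]
2. pair(pair(cons(e, 0), pair(a, 0)), cons(g(cons(pair(0, a), e), cons(a, cons(a, a))), pair(e, a)))  →  pair(pair(cons(e, 0), pair(a, 0)), cons(0, pair(e, a)))   [R2 at 2.1]

pair(pair(cons(e, 0), pair(a, 0)), cons(0, pair(e, a)))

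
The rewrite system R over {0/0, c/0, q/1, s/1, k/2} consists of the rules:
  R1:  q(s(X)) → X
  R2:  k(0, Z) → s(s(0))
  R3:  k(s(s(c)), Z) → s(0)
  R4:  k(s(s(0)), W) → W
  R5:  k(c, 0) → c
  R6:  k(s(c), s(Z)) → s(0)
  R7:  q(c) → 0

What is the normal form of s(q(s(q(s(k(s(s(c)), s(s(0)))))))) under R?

1. s(q(s(q(s(k(s(s(c)), s(s(0))))))))  →  s(q(s(k(s(s(c)), s(s(0))))))   [R1 at 1]
2. s(q(s(k(s(s(c)), s(s(0))))))  →  s(k(s(s(c)), s(s(0))))   [R1 at 1]
3. s(k(s(s(c)), s(s(0))))  →  s(s(0))   [R3 at 1]

s(s(0))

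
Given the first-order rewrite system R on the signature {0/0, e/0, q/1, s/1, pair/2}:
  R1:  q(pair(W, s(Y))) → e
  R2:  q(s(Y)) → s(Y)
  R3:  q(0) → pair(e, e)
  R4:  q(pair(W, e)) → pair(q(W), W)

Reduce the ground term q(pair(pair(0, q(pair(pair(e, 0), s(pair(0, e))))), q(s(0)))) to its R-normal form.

e

1. q(pair(pair(0, q(pair(pair(e, 0), s(pair(0, e))))), q(s(0))))  →  q(pair(pair(0, e), q(s(0))))   [R1 at 1.1.2]
2. q(pair(pair(0, e), q(s(0))))  →  q(pair(pair(0, e), s(0)))   [R2 at 1.2]
3. q(pair(pair(0, e), s(0)))  →  e   [R1 at ε]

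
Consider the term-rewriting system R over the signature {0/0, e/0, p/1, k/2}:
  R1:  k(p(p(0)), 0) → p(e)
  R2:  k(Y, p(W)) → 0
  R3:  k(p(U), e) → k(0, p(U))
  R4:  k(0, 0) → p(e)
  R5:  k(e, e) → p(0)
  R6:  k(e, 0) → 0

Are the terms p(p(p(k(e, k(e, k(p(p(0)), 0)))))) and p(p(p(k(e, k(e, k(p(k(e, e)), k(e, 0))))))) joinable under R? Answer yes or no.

Reduce t₁ = p(p(p(k(e, k(e, k(p(p(0)), 0)))))):
1. p(p(p(k(e, k(e, k(p(p(0)), 0))))))  →  p(p(p(k(e, k(e, p(e))))))   [R1 at 1.1.1.2.2]
2. p(p(p(k(e, k(e, p(e))))))  →  p(p(p(k(e, 0))))   [R2 at 1.1.1.2]
3. p(p(p(k(e, 0))))  →  p(p(p(0)))   [R6 at 1.1.1]

Reduce t₂ = p(p(p(k(e, k(e, k(p(k(e, e)), k(e, 0))))))):
1. p(p(p(k(e, k(e, k(p(k(e, e)), k(e, 0)))))))  →  p(p(p(k(e, k(e, k(p(p(0)), k(e, 0)))))))   [R5 at 1.1.1.2.2.1.1]
2. p(p(p(k(e, k(e, k(p(p(0)), k(e, 0)))))))  →  p(p(p(k(e, k(e, k(p(p(0)), 0))))))   [R6 at 1.1.1.2.2.2]
3. p(p(p(k(e, k(e, k(p(p(0)), 0))))))  →  p(p(p(k(e, k(e, p(e))))))   [R1 at 1.1.1.2.2]
4. p(p(p(k(e, k(e, p(e))))))  →  p(p(p(k(e, 0))))   [R2 at 1.1.1.2]
5. p(p(p(k(e, 0))))  →  p(p(p(0)))   [R6 at 1.1.1]

yes — NF(t₁) = p(p(p(0))), NF(t₂) = p(p(p(0)))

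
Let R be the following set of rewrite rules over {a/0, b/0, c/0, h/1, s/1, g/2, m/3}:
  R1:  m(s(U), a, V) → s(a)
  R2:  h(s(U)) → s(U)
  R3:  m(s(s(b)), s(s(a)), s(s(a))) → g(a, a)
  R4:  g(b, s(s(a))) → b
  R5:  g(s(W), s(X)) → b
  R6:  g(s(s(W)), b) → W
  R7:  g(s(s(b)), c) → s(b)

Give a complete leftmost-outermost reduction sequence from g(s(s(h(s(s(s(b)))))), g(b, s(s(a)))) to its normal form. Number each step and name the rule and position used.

s(s(s(b)))

1. g(s(s(h(s(s(s(b)))))), g(b, s(s(a))))  →  g(s(s(s(s(s(b))))), g(b, s(s(a))))   [R2 at 1.1.1]
2. g(s(s(s(s(s(b))))), g(b, s(s(a))))  →  g(s(s(s(s(s(b))))), b)   [R4 at 2]
3. g(s(s(s(s(s(b))))), b)  →  s(s(s(b)))   [R6 at ε]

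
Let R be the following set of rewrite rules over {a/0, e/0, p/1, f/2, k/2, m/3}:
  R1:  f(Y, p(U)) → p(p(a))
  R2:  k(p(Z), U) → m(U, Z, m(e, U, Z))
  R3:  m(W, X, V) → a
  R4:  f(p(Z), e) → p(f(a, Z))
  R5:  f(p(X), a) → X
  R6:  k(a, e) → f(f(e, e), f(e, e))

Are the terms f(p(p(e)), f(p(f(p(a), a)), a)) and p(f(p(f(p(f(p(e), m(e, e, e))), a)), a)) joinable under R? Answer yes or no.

Reduce t₁ = f(p(p(e)), f(p(f(p(a), a)), a)):
1. f(p(p(e)), f(p(f(p(a), a)), a))  →  f(p(p(e)), f(p(a), a))   [R5 at 2]
2. f(p(p(e)), f(p(a), a))  →  f(p(p(e)), a)   [R5 at 2]
3. f(p(p(e)), a)  →  p(e)   [R5 at ε]

Reduce t₂ = p(f(p(f(p(f(p(e), m(e, e, e))), a)), a)):
1. p(f(p(f(p(f(p(e), m(e, e, e))), a)), a))  →  p(f(p(f(p(e), m(e, e, e))), a))   [R5 at 1]
2. p(f(p(f(p(e), m(e, e, e))), a))  →  p(f(p(e), m(e, e, e)))   [R5 at 1]
3. p(f(p(e), m(e, e, e)))  →  p(f(p(e), a))   [R3 at 1.2]
4. p(f(p(e), a))  →  p(e)   [R5 at 1]

yes — NF(t₁) = p(e), NF(t₂) = p(e)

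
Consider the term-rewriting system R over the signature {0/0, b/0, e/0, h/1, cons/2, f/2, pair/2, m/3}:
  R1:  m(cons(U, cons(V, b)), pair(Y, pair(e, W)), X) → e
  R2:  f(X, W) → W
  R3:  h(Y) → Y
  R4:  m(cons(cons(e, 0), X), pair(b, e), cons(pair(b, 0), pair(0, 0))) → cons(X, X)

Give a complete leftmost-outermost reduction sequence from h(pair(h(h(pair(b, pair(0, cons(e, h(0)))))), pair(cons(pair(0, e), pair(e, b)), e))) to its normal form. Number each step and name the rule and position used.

1. h(pair(h(h(pair(b, pair(0, cons(e, h(0)))))), pair(cons(pair(0, e), pair(e, b)), e)))  →  pair(h(h(pair(b, pair(0, cons(e, h(0)))))), pair(cons(pair(0, e), pair(e, b)), e))   [R3 at ε]
2. pair(h(h(pair(b, pair(0, cons(e, h(0)))))), pair(cons(pair(0, e), pair(e, b)), e))  →  pair(h(pair(b, pair(0, cons(e, h(0))))), pair(cons(pair(0, e), pair(e, b)), e))   [R3 at 1]
3. pair(h(pair(b, pair(0, cons(e, h(0))))), pair(cons(pair(0, e), pair(e, b)), e))  →  pair(pair(b, pair(0, cons(e, h(0)))), pair(cons(pair(0, e), pair(e, b)), e))   [R3 at 1]
4. pair(pair(b, pair(0, cons(e, h(0)))), pair(cons(pair(0, e), pair(e, b)), e))  →  pair(pair(b, pair(0, cons(e, 0))), pair(cons(pair(0, e), pair(e, b)), e))   [R3 at 1.2.2.2]

pair(pair(b, pair(0, cons(e, 0))), pair(cons(pair(0, e), pair(e, b)), e))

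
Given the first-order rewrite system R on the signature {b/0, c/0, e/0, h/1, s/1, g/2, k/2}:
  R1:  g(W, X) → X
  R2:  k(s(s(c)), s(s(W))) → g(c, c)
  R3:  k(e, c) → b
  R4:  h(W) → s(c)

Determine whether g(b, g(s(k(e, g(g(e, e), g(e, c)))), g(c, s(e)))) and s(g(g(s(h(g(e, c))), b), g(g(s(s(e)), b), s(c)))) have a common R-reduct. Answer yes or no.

no — NF(t₁) = s(e), NF(t₂) = s(s(c))

Reduce t₁ = g(b, g(s(k(e, g(g(e, e), g(e, c)))), g(c, s(e)))):
1. g(b, g(s(k(e, g(g(e, e), g(e, c)))), g(c, s(e))))  →  g(s(k(e, g(g(e, e), g(e, c)))), g(c, s(e)))   [R1 at ε]
2. g(s(k(e, g(g(e, e), g(e, c)))), g(c, s(e)))  →  g(c, s(e))   [R1 at ε]
3. g(c, s(e))  →  s(e)   [R1 at ε]

Reduce t₂ = s(g(g(s(h(g(e, c))), b), g(g(s(s(e)), b), s(c)))):
1. s(g(g(s(h(g(e, c))), b), g(g(s(s(e)), b), s(c))))  →  s(g(g(s(s(e)), b), s(c)))   [R1 at 1]
2. s(g(g(s(s(e)), b), s(c)))  →  s(s(c))   [R1 at 1]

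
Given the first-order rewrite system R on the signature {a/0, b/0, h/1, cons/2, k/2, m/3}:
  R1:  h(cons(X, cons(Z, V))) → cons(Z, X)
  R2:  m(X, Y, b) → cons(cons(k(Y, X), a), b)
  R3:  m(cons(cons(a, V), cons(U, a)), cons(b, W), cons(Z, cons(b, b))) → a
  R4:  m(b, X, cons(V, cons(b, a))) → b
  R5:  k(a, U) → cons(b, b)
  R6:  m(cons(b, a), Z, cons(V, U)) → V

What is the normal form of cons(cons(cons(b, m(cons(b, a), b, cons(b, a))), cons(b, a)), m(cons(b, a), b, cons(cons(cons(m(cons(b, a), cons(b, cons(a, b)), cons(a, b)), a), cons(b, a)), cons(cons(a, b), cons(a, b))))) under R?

cons(cons(cons(b, b), cons(b, a)), cons(cons(a, a), cons(b, a)))

1. cons(cons(cons(b, m(cons(b, a), b, cons(b, a))), cons(b, a)), m(cons(b, a), b, cons(cons(cons(m(cons(b, a), cons(b, cons(a, b)), cons(a, b)), a), cons(b, a)), cons(cons(a, b), cons(a, b)))))  →  cons(cons(cons(b, b), cons(b, a)), m(cons(b, a), b, cons(cons(cons(m(cons(b, a), cons(b, cons(a, b)), cons(a, b)), a), cons(b, a)), cons(cons(a, b), cons(a, b)))))   [R6 at 1.1.2]
2. cons(cons(cons(b, b), cons(b, a)), m(cons(b, a), b, cons(cons(cons(m(cons(b, a), cons(b, cons(a, b)), cons(a, b)), a), cons(b, a)), cons(cons(a, b), cons(a, b)))))  →  cons(cons(cons(b, b), cons(b, a)), cons(cons(m(cons(b, a), cons(b, cons(a, b)), cons(a, b)), a), cons(b, a)))   [R6 at 2]
3. cons(cons(cons(b, b), cons(b, a)), cons(cons(m(cons(b, a), cons(b, cons(a, b)), cons(a, b)), a), cons(b, a)))  →  cons(cons(cons(b, b), cons(b, a)), cons(cons(a, a), cons(b, a)))   [R6 at 2.1.1]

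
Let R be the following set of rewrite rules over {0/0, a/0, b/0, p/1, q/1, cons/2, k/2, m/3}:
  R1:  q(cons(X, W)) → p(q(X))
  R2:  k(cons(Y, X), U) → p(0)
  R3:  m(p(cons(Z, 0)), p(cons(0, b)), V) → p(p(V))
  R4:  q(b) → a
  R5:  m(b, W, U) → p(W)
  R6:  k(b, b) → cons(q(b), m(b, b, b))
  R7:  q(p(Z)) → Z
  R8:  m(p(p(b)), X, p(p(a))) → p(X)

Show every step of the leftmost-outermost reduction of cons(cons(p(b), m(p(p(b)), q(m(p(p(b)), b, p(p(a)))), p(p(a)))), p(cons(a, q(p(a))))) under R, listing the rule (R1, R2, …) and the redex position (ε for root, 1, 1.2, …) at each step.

cons(cons(p(b), p(b)), p(cons(a, a)))

1. cons(cons(p(b), m(p(p(b)), q(m(p(p(b)), b, p(p(a)))), p(p(a)))), p(cons(a, q(p(a)))))  →  cons(cons(p(b), p(q(m(p(p(b)), b, p(p(a)))))), p(cons(a, q(p(a)))))   [R8 at 1.2]
2. cons(cons(p(b), p(q(m(p(p(b)), b, p(p(a)))))), p(cons(a, q(p(a)))))  →  cons(cons(p(b), p(q(p(b)))), p(cons(a, q(p(a)))))   [R8 at 1.2.1.1]
3. cons(cons(p(b), p(q(p(b)))), p(cons(a, q(p(a)))))  →  cons(cons(p(b), p(b)), p(cons(a, q(p(a)))))   [R7 at 1.2.1]
4. cons(cons(p(b), p(b)), p(cons(a, q(p(a)))))  →  cons(cons(p(b), p(b)), p(cons(a, a)))   [R7 at 2.1.2]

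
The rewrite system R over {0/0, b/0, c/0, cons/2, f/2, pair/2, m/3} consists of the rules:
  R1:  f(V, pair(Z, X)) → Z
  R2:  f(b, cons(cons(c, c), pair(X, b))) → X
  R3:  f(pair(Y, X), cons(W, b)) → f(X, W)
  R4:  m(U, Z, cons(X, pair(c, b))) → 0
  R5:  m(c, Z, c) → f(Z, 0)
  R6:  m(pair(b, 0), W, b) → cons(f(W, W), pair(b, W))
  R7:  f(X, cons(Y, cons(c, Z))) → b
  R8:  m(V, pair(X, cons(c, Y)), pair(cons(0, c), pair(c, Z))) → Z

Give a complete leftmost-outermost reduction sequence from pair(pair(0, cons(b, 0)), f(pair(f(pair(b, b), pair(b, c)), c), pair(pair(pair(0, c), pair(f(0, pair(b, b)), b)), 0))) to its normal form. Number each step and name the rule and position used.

pair(pair(0, cons(b, 0)), pair(pair(0, c), pair(b, b)))

1. pair(pair(0, cons(b, 0)), f(pair(f(pair(b, b), pair(b, c)), c), pair(pair(pair(0, c), pair(f(0, pair(b, b)), b)), 0)))  →  pair(pair(0, cons(b, 0)), pair(pair(0, c), pair(f(0, pair(b, b)), b)))   [R1 at 2]
2. pair(pair(0, cons(b, 0)), pair(pair(0, c), pair(f(0, pair(b, b)), b)))  →  pair(pair(0, cons(b, 0)), pair(pair(0, c), pair(b, b)))   [R1 at 2.2.1]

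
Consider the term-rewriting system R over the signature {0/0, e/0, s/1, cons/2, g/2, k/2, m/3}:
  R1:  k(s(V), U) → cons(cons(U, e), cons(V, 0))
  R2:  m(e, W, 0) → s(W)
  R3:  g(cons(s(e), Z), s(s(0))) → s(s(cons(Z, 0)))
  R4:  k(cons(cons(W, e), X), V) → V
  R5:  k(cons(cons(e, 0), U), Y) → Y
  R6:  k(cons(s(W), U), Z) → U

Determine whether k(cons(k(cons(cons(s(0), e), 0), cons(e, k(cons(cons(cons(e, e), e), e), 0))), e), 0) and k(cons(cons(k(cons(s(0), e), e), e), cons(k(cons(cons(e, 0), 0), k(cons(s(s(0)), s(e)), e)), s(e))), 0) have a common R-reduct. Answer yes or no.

yes — NF(t₁) = 0, NF(t₂) = 0

Reduce t₁ = k(cons(k(cons(cons(s(0), e), 0), cons(e, k(cons(cons(cons(e, e), e), e), 0))), e), 0):
1. k(cons(k(cons(cons(s(0), e), 0), cons(e, k(cons(cons(cons(e, e), e), e), 0))), e), 0)  →  k(cons(cons(e, k(cons(cons(cons(e, e), e), e), 0)), e), 0)   [R4 at 1.1]
2. k(cons(cons(e, k(cons(cons(cons(e, e), e), e), 0)), e), 0)  →  k(cons(cons(e, 0), e), 0)   [R4 at 1.1.2]
3. k(cons(cons(e, 0), e), 0)  →  0   [R5 at ε]

Reduce t₂ = k(cons(cons(k(cons(s(0), e), e), e), cons(k(cons(cons(e, 0), 0), k(cons(s(s(0)), s(e)), e)), s(e))), 0):
1. k(cons(cons(k(cons(s(0), e), e), e), cons(k(cons(cons(e, 0), 0), k(cons(s(s(0)), s(e)), e)), s(e))), 0)  →  0   [R4 at ε]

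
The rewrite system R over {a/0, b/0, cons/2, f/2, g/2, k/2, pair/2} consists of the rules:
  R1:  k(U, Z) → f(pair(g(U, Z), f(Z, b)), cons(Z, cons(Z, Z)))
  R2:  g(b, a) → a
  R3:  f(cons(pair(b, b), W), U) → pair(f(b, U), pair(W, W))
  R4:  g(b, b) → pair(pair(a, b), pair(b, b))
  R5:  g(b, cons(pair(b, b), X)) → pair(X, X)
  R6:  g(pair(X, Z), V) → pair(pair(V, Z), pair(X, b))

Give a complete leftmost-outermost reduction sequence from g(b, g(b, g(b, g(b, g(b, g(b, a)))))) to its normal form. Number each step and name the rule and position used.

a

1. g(b, g(b, g(b, g(b, g(b, g(b, a))))))  →  g(b, g(b, g(b, g(b, g(b, a)))))   [R2 at 2.2.2.2.2]
2. g(b, g(b, g(b, g(b, g(b, a)))))  →  g(b, g(b, g(b, g(b, a))))   [R2 at 2.2.2.2]
3. g(b, g(b, g(b, g(b, a))))  →  g(b, g(b, g(b, a)))   [R2 at 2.2.2]
4. g(b, g(b, g(b, a)))  →  g(b, g(b, a))   [R2 at 2.2]
5. g(b, g(b, a))  →  g(b, a)   [R2 at 2]
6. g(b, a)  →  a   [R2 at ε]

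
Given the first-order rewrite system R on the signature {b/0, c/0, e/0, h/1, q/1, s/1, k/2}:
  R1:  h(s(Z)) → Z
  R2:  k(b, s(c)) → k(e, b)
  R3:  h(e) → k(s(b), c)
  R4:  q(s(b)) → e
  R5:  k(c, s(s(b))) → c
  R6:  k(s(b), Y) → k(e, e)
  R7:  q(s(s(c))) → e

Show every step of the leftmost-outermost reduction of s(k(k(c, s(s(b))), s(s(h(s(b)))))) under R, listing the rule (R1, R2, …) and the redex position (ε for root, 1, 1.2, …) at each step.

s(c)

1. s(k(k(c, s(s(b))), s(s(h(s(b))))))  →  s(k(c, s(s(h(s(b))))))   [R5 at 1.1]
2. s(k(c, s(s(h(s(b))))))  →  s(k(c, s(s(b))))   [R1 at 1.2.1.1]
3. s(k(c, s(s(b))))  →  s(c)   [R5 at 1]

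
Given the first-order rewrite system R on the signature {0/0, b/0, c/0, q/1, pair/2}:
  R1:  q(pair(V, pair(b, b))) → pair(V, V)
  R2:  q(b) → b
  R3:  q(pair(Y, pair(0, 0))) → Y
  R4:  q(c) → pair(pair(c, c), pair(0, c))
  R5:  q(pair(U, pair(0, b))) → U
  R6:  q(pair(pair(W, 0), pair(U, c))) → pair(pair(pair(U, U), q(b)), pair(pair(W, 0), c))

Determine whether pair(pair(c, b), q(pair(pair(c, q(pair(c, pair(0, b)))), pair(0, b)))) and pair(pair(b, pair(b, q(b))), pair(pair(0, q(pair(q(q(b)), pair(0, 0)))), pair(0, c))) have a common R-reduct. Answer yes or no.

no — NF(t₁) = pair(pair(c, b), pair(c, c)), NF(t₂) = pair(pair(b, pair(b, b)), pair(pair(0, b), pair(0, c)))

Reduce t₁ = pair(pair(c, b), q(pair(pair(c, q(pair(c, pair(0, b)))), pair(0, b)))):
1. pair(pair(c, b), q(pair(pair(c, q(pair(c, pair(0, b)))), pair(0, b))))  →  pair(pair(c, b), pair(c, q(pair(c, pair(0, b)))))   [R5 at 2]
2. pair(pair(c, b), pair(c, q(pair(c, pair(0, b)))))  →  pair(pair(c, b), pair(c, c))   [R5 at 2.2]

Reduce t₂ = pair(pair(b, pair(b, q(b))), pair(pair(0, q(pair(q(q(b)), pair(0, 0)))), pair(0, c))):
1. pair(pair(b, pair(b, q(b))), pair(pair(0, q(pair(q(q(b)), pair(0, 0)))), pair(0, c)))  →  pair(pair(b, pair(b, b)), pair(pair(0, q(pair(q(q(b)), pair(0, 0)))), pair(0, c)))   [R2 at 1.2.2]
2. pair(pair(b, pair(b, b)), pair(pair(0, q(pair(q(q(b)), pair(0, 0)))), pair(0, c)))  →  pair(pair(b, pair(b, b)), pair(pair(0, q(q(b))), pair(0, c)))   [R3 at 2.1.2]
3. pair(pair(b, pair(b, b)), pair(pair(0, q(q(b))), pair(0, c)))  →  pair(pair(b, pair(b, b)), pair(pair(0, q(b)), pair(0, c)))   [R2 at 2.1.2.1]
4. pair(pair(b, pair(b, b)), pair(pair(0, q(b)), pair(0, c)))  →  pair(pair(b, pair(b, b)), pair(pair(0, b), pair(0, c)))   [R2 at 2.1.2]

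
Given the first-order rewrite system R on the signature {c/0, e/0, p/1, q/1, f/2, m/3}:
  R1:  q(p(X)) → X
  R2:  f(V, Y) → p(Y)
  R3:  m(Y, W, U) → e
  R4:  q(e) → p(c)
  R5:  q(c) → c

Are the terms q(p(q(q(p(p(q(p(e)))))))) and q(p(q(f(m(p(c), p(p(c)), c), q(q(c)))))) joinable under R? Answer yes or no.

Reduce t₁ = q(p(q(q(p(p(q(p(e)))))))):
1. q(p(q(q(p(p(q(p(e))))))))  →  q(q(p(p(q(p(e))))))   [R1 at ε]
2. q(q(p(p(q(p(e))))))  →  q(p(q(p(e))))   [R1 at 1]
3. q(p(q(p(e))))  →  q(p(e))   [R1 at ε]
4. q(p(e))  →  e   [R1 at ε]

Reduce t₂ = q(p(q(f(m(p(c), p(p(c)), c), q(q(c)))))):
1. q(p(q(f(m(p(c), p(p(c)), c), q(q(c))))))  →  q(f(m(p(c), p(p(c)), c), q(q(c))))   [R1 at ε]
2. q(f(m(p(c), p(p(c)), c), q(q(c))))  →  q(p(q(q(c))))   [R2 at 1]
3. q(p(q(q(c))))  →  q(q(c))   [R1 at ε]
4. q(q(c))  →  q(c)   [R5 at 1]
5. q(c)  →  c   [R5 at ε]

no — NF(t₁) = e, NF(t₂) = c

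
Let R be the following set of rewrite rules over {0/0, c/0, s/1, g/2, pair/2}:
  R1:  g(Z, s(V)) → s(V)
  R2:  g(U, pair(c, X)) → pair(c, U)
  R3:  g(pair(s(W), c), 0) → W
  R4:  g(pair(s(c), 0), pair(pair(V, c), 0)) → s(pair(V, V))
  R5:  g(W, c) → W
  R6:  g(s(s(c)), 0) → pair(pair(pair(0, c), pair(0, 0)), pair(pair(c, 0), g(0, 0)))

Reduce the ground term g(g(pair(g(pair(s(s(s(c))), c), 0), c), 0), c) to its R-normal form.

s(c)

1. g(g(pair(g(pair(s(s(s(c))), c), 0), c), 0), c)  →  g(pair(g(pair(s(s(s(c))), c), 0), c), 0)   [R5 at ε]
2. g(pair(g(pair(s(s(s(c))), c), 0), c), 0)  →  g(pair(s(s(c)), c), 0)   [R3 at 1.1]
3. g(pair(s(s(c)), c), 0)  →  s(c)   [R3 at ε]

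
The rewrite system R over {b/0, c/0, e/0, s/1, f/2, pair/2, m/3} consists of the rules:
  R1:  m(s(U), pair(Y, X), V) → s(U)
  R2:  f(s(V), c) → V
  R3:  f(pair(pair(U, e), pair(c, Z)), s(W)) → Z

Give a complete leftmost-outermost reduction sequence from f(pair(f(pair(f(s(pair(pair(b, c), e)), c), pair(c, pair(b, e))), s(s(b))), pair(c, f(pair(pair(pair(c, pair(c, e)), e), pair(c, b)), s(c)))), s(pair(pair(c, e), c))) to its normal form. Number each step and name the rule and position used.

b

1. f(pair(f(pair(f(s(pair(pair(b, c), e)), c), pair(c, pair(b, e))), s(s(b))), pair(c, f(pair(pair(pair(c, pair(c, e)), e), pair(c, b)), s(c)))), s(pair(pair(c, e), c)))  →  f(pair(f(pair(pair(pair(b, c), e), pair(c, pair(b, e))), s(s(b))), pair(c, f(pair(pair(pair(c, pair(c, e)), e), pair(c, b)), s(c)))), s(pair(pair(c, e), c)))   [R2 at 1.1.1.1]
2. f(pair(f(pair(pair(pair(b, c), e), pair(c, pair(b, e))), s(s(b))), pair(c, f(pair(pair(pair(c, pair(c, e)), e), pair(c, b)), s(c)))), s(pair(pair(c, e), c)))  →  f(pair(pair(b, e), pair(c, f(pair(pair(pair(c, pair(c, e)), e), pair(c, b)), s(c)))), s(pair(pair(c, e), c)))   [R3 at 1.1]
3. f(pair(pair(b, e), pair(c, f(pair(pair(pair(c, pair(c, e)), e), pair(c, b)), s(c)))), s(pair(pair(c, e), c)))  →  f(pair(pair(pair(c, pair(c, e)), e), pair(c, b)), s(c))   [R3 at ε]
4. f(pair(pair(pair(c, pair(c, e)), e), pair(c, b)), s(c))  →  b   [R3 at ε]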